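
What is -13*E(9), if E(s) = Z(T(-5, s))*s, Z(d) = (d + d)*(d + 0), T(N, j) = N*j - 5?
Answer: -585000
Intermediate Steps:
T(N, j) = -5 + N*j
Z(d) = 2*d**2 (Z(d) = (2*d)*d = 2*d**2)
E(s) = 2*s*(-5 - 5*s)**2 (E(s) = (2*(-5 - 5*s)**2)*s = 2*s*(-5 - 5*s)**2)
-13*E(9) = -650*9*(1 + 9)**2 = -650*9*10**2 = -650*9*100 = -13*45000 = -585000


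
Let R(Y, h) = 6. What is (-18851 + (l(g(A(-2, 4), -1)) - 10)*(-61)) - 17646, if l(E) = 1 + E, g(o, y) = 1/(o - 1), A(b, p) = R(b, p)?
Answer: -179801/5 ≈ -35960.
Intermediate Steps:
A(b, p) = 6
g(o, y) = 1/(-1 + o)
(-18851 + (l(g(A(-2, 4), -1)) - 10)*(-61)) - 17646 = (-18851 + ((1 + 1/(-1 + 6)) - 10)*(-61)) - 17646 = (-18851 + ((1 + 1/5) - 10)*(-61)) - 17646 = (-18851 + ((1 + ⅕) - 10)*(-61)) - 17646 = (-18851 + (6/5 - 10)*(-61)) - 17646 = (-18851 - 44/5*(-61)) - 17646 = (-18851 + 2684/5) - 17646 = -91571/5 - 17646 = -179801/5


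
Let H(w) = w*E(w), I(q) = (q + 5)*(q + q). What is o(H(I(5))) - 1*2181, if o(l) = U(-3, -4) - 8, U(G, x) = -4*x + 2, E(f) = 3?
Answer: -2171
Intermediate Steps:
I(q) = 2*q*(5 + q) (I(q) = (5 + q)*(2*q) = 2*q*(5 + q))
U(G, x) = 2 - 4*x
H(w) = 3*w (H(w) = w*3 = 3*w)
o(l) = 10 (o(l) = (2 - 4*(-4)) - 8 = (2 + 16) - 8 = 18 - 8 = 10)
o(H(I(5))) - 1*2181 = 10 - 1*2181 = 10 - 2181 = -2171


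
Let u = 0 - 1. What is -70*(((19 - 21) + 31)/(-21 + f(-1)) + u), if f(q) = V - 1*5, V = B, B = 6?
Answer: 343/2 ≈ 171.50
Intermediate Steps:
V = 6
f(q) = 1 (f(q) = 6 - 1*5 = 6 - 5 = 1)
u = -1
-70*(((19 - 21) + 31)/(-21 + f(-1)) + u) = -70*(((19 - 21) + 31)/(-21 + 1) - 1) = -70*((-2 + 31)/(-20) - 1) = -70*(29*(-1/20) - 1) = -70*(-29/20 - 1) = -70*(-49/20) = 343/2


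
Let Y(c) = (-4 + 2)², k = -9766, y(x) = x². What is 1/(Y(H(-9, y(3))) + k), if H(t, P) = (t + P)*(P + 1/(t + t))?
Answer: -1/9762 ≈ -0.00010244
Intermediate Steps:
H(t, P) = (P + t)*(P + 1/(2*t))
Y(c) = 4 (Y(c) = (-2)² = 4)
1/(Y(H(-9, y(3))) + k) = 1/(4 - 9766) = 1/(-9762) = -1/9762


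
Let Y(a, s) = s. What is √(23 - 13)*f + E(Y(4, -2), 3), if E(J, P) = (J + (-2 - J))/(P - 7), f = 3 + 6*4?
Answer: ½ + 27*√10 ≈ 85.881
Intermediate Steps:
f = 27 (f = 3 + 24 = 27)
E(J, P) = -2/(-7 + P)
√(23 - 13)*f + E(Y(4, -2), 3) = √(23 - 13)*27 - 2/(-7 + 3) = √10*27 - 2/(-4) = 27*√10 - 2*(-¼) = 27*√10 + ½ = ½ + 27*√10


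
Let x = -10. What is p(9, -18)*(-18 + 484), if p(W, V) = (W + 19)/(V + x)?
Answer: -466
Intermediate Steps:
p(W, V) = (19 + W)/(-10 + V) (p(W, V) = (W + 19)/(V - 10) = (19 + W)/(-10 + V))
p(9, -18)*(-18 + 484) = ((19 + 9)/(-10 - 18))*(-18 + 484) = (28/(-28))*466 = -1/28*28*466 = -1*466 = -466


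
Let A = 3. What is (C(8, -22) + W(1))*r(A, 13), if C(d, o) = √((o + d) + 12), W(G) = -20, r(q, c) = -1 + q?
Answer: -40 + 2*I*√2 ≈ -40.0 + 2.8284*I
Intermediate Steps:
C(d, o) = √(12 + d + o) (C(d, o) = √((d + o) + 12) = √(12 + d + o))
(C(8, -22) + W(1))*r(A, 13) = (√(12 + 8 - 22) - 20)*(-1 + 3) = (√(-2) - 20)*2 = (I*√2 - 20)*2 = (-20 + I*√2)*2 = -40 + 2*I*√2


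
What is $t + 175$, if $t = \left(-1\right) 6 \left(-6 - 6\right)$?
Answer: $247$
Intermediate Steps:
$t = 72$ ($t = \left(-6\right) \left(-12\right) = 72$)
$t + 175 = 72 + 175 = 247$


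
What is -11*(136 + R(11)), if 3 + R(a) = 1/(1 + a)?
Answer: -17567/12 ≈ -1463.9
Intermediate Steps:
R(a) = -3 + 1/(1 + a)
-11*(136 + R(11)) = -11*(136 + (-2 - 3*11)/(1 + 11)) = -11*(136 + (-2 - 33)/12) = -11*(136 + (1/12)*(-35)) = -11*(136 - 35/12) = -11*1597/12 = -17567/12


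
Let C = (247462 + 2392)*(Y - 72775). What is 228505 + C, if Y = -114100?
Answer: -46691237745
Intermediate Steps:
C = -46691466250 (C = (247462 + 2392)*(-114100 - 72775) = 249854*(-186875) = -46691466250)
228505 + C = 228505 - 46691466250 = -46691237745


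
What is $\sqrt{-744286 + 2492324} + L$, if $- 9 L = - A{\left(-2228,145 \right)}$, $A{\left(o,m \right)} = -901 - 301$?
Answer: $- \frac{1202}{9} + \sqrt{1748038} \approx 1188.6$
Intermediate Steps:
$A{\left(o,m \right)} = -1202$
$L = - \frac{1202}{9}$ ($L = - \frac{\left(-1\right) \left(-1202\right)}{9} = \left(- \frac{1}{9}\right) 1202 = - \frac{1202}{9} \approx -133.56$)
$\sqrt{-744286 + 2492324} + L = \sqrt{-744286 + 2492324} - \frac{1202}{9} = \sqrt{1748038} - \frac{1202}{9} = - \frac{1202}{9} + \sqrt{1748038}$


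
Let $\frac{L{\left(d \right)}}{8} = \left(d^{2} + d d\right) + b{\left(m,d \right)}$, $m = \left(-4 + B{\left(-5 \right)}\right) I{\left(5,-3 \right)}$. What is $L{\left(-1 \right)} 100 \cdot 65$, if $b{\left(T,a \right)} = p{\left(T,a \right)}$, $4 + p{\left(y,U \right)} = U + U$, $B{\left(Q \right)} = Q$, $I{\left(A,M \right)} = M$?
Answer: $-208000$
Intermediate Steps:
$m = 27$ ($m = \left(-4 - 5\right) \left(-3\right) = \left(-9\right) \left(-3\right) = 27$)
$p{\left(y,U \right)} = -4 + 2 U$ ($p{\left(y,U \right)} = -4 + \left(U + U\right) = -4 + 2 U$)
$b{\left(T,a \right)} = -4 + 2 a$
$L{\left(d \right)} = -32 + 16 d + 16 d^{2}$ ($L{\left(d \right)} = 8 \left(\left(d^{2} + d d\right) + \left(-4 + 2 d\right)\right) = 8 \left(\left(d^{2} + d^{2}\right) + \left(-4 + 2 d\right)\right) = 8 \left(2 d^{2} + \left(-4 + 2 d\right)\right) = 8 \left(-4 + 2 d + 2 d^{2}\right) = -32 + 16 d + 16 d^{2}$)
$L{\left(-1 \right)} 100 \cdot 65 = \left(-32 + 16 \left(-1\right) + 16 \left(-1\right)^{2}\right) 100 \cdot 65 = \left(-32 - 16 + 16 \cdot 1\right) 100 \cdot 65 = \left(-32 - 16 + 16\right) 100 \cdot 65 = \left(-32\right) 100 \cdot 65 = \left(-3200\right) 65 = -208000$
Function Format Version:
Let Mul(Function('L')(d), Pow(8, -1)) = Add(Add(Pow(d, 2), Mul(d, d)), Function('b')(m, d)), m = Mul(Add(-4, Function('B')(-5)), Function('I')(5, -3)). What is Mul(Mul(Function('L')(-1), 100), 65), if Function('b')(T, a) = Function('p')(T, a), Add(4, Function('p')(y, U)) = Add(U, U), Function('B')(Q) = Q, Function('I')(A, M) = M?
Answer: -208000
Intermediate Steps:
m = 27 (m = Mul(Add(-4, -5), -3) = Mul(-9, -3) = 27)
Function('p')(y, U) = Add(-4, Mul(2, U)) (Function('p')(y, U) = Add(-4, Add(U, U)) = Add(-4, Mul(2, U)))
Function('b')(T, a) = Add(-4, Mul(2, a))
Function('L')(d) = Add(-32, Mul(16, d), Mul(16, Pow(d, 2))) (Function('L')(d) = Mul(8, Add(Add(Pow(d, 2), Mul(d, d)), Add(-4, Mul(2, d)))) = Mul(8, Add(Add(Pow(d, 2), Pow(d, 2)), Add(-4, Mul(2, d)))) = Mul(8, Add(Mul(2, Pow(d, 2)), Add(-4, Mul(2, d)))) = Mul(8, Add(-4, Mul(2, d), Mul(2, Pow(d, 2)))) = Add(-32, Mul(16, d), Mul(16, Pow(d, 2))))
Mul(Mul(Function('L')(-1), 100), 65) = Mul(Mul(Add(-32, Mul(16, -1), Mul(16, Pow(-1, 2))), 100), 65) = Mul(Mul(Add(-32, -16, Mul(16, 1)), 100), 65) = Mul(Mul(Add(-32, -16, 16), 100), 65) = Mul(Mul(-32, 100), 65) = Mul(-3200, 65) = -208000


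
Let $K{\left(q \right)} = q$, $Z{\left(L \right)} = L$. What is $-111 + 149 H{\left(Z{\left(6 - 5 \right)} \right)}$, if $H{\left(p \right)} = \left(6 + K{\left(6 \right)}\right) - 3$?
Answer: $1230$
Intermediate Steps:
$H{\left(p \right)} = 9$ ($H{\left(p \right)} = \left(6 + 6\right) - 3 = 12 - 3 = 9$)
$-111 + 149 H{\left(Z{\left(6 - 5 \right)} \right)} = -111 + 149 \cdot 9 = -111 + 1341 = 1230$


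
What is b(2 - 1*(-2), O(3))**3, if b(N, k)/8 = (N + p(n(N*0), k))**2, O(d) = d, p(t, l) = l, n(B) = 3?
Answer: 60236288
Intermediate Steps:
b(N, k) = 8*(N + k)**2
b(2 - 1*(-2), O(3))**3 = (8*((2 - 1*(-2)) + 3)**2)**3 = (8*((2 + 2) + 3)**2)**3 = (8*(4 + 3)**2)**3 = (8*7**2)**3 = (8*49)**3 = 392**3 = 60236288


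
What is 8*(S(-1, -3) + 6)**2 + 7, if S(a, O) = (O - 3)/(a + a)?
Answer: 655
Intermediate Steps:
S(a, O) = (-3 + O)/(2*a) (S(a, O) = (-3 + O)/((2*a)) = (-3 + O)*(1/(2*a)) = (-3 + O)/(2*a))
8*(S(-1, -3) + 6)**2 + 7 = 8*((1/2)*(-3 - 3)/(-1) + 6)**2 + 7 = 8*((1/2)*(-1)*(-6) + 6)**2 + 7 = 8*(3 + 6)**2 + 7 = 8*9**2 + 7 = 8*81 + 7 = 648 + 7 = 655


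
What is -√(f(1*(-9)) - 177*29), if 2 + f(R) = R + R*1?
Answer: -I*√5153 ≈ -71.784*I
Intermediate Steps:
f(R) = -2 + 2*R (f(R) = -2 + (R + R*1) = -2 + (R + R) = -2 + 2*R)
-√(f(1*(-9)) - 177*29) = -√((-2 + 2*(1*(-9))) - 177*29) = -√((-2 + 2*(-9)) - 5133) = -√((-2 - 18) - 5133) = -√(-20 - 5133) = -√(-5153) = -I*√5153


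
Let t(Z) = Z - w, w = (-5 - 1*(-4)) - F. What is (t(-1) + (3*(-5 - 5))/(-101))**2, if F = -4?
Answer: 139876/10201 ≈ 13.712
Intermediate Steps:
w = 3 (w = (-5 - 1*(-4)) - 1*(-4) = (-5 + 4) + 4 = -1 + 4 = 3)
t(Z) = -3 + Z (t(Z) = Z - 1*3 = Z - 3 = -3 + Z)
(t(-1) + (3*(-5 - 5))/(-101))**2 = ((-3 - 1) + (3*(-5 - 5))/(-101))**2 = (-4 + (3*(-10))*(-1/101))**2 = (-4 - 30*(-1/101))**2 = (-4 + 30/101)**2 = (-374/101)**2 = 139876/10201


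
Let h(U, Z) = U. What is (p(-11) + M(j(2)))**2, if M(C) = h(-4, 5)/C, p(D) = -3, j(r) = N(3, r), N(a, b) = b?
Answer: 25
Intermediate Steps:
j(r) = r
M(C) = -4/C
(p(-11) + M(j(2)))**2 = (-3 - 4/2)**2 = (-3 - 4*1/2)**2 = (-3 - 2)**2 = (-5)**2 = 25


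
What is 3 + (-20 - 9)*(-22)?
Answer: 641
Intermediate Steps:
3 + (-20 - 9)*(-22) = 3 - 29*(-22) = 3 + 638 = 641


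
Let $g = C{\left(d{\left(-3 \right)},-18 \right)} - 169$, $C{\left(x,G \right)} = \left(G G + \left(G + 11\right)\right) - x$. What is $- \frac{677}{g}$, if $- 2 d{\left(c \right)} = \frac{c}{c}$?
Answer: $- \frac{1354}{297} \approx -4.5589$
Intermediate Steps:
$d{\left(c \right)} = - \frac{1}{2}$ ($d{\left(c \right)} = - \frac{c \frac{1}{c}}{2} = \left(- \frac{1}{2}\right) 1 = - \frac{1}{2}$)
$C{\left(x,G \right)} = 11 + G + G^{2} - x$ ($C{\left(x,G \right)} = \left(G^{2} + \left(11 + G\right)\right) - x = \left(11 + G + G^{2}\right) - x = 11 + G + G^{2} - x$)
$g = \frac{297}{2}$ ($g = \left(11 - 18 + \left(-18\right)^{2} - - \frac{1}{2}\right) - 169 = \left(11 - 18 + 324 + \frac{1}{2}\right) - 169 = \frac{635}{2} - 169 = \frac{297}{2} \approx 148.5$)
$- \frac{677}{g} = - \frac{677}{\frac{297}{2}} = \left(-677\right) \frac{2}{297} = - \frac{1354}{297}$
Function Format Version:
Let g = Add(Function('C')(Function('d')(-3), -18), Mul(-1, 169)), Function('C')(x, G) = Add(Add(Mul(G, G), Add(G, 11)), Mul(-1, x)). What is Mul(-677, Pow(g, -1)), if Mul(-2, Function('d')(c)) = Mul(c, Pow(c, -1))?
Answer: Rational(-1354, 297) ≈ -4.5589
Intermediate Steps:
Function('d')(c) = Rational(-1, 2) (Function('d')(c) = Mul(Rational(-1, 2), Mul(c, Pow(c, -1))) = Mul(Rational(-1, 2), 1) = Rational(-1, 2))
Function('C')(x, G) = Add(11, G, Pow(G, 2), Mul(-1, x)) (Function('C')(x, G) = Add(Add(Pow(G, 2), Add(11, G)), Mul(-1, x)) = Add(Add(11, G, Pow(G, 2)), Mul(-1, x)) = Add(11, G, Pow(G, 2), Mul(-1, x)))
g = Rational(297, 2) (g = Add(Add(11, -18, Pow(-18, 2), Mul(-1, Rational(-1, 2))), Mul(-1, 169)) = Add(Add(11, -18, 324, Rational(1, 2)), -169) = Add(Rational(635, 2), -169) = Rational(297, 2) ≈ 148.50)
Mul(-677, Pow(g, -1)) = Mul(-677, Pow(Rational(297, 2), -1)) = Mul(-677, Rational(2, 297)) = Rational(-1354, 297)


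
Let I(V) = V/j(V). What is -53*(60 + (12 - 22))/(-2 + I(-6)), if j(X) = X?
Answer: 2650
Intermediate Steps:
I(V) = 1 (I(V) = V/V = 1)
-53*(60 + (12 - 22))/(-2 + I(-6)) = -53*(60 + (12 - 22))/(-2 + 1) = -53*(60 - 10)/(-1) = -2650*(-1) = -53*(-50) = 2650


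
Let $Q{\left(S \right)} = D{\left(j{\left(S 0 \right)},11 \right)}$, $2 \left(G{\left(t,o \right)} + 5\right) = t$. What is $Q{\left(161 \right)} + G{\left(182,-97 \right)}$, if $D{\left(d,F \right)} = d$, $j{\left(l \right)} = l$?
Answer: $86$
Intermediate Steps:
$G{\left(t,o \right)} = -5 + \frac{t}{2}$
$Q{\left(S \right)} = 0$ ($Q{\left(S \right)} = S 0 = 0$)
$Q{\left(161 \right)} + G{\left(182,-97 \right)} = 0 + \left(-5 + \frac{1}{2} \cdot 182\right) = 0 + \left(-5 + 91\right) = 0 + 86 = 86$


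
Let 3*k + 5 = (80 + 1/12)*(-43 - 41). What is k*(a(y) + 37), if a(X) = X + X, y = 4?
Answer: -100980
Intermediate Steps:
k = -2244 (k = -5/3 + ((80 + 1/12)*(-43 - 41))/3 = -5/3 + ((80 + 1/12)*(-84))/3 = -5/3 + ((961/12)*(-84))/3 = -5/3 + (⅓)*(-6727) = -5/3 - 6727/3 = -2244)
a(X) = 2*X
k*(a(y) + 37) = -2244*(2*4 + 37) = -2244*(8 + 37) = -2244*45 = -100980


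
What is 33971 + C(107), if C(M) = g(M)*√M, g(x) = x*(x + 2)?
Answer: 33971 + 11663*√107 ≈ 1.5461e+5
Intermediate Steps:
g(x) = x*(2 + x)
C(M) = M^(3/2)*(2 + M) (C(M) = (M*(2 + M))*√M = M^(3/2)*(2 + M))
33971 + C(107) = 33971 + 107^(3/2)*(2 + 107) = 33971 + (107*√107)*109 = 33971 + 11663*√107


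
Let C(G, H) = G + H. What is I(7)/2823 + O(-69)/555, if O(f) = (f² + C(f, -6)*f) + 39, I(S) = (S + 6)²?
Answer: 1883548/104451 ≈ 18.033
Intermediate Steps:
I(S) = (6 + S)²
O(f) = 39 + f² + f*(-6 + f) (O(f) = (f² + (f - 6)*f) + 39 = (f² + (-6 + f)*f) + 39 = (f² + f*(-6 + f)) + 39 = 39 + f² + f*(-6 + f))
I(7)/2823 + O(-69)/555 = (6 + 7)²/2823 + (39 + (-69)² - 69*(-6 - 69))/555 = 13²*(1/2823) + (39 + 4761 - 69*(-75))*(1/555) = 169*(1/2823) + (39 + 4761 + 5175)*(1/555) = 169/2823 + 9975*(1/555) = 169/2823 + 665/37 = 1883548/104451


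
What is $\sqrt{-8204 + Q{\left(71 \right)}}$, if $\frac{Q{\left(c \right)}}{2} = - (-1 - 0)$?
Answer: $i \sqrt{8202} \approx 90.565 i$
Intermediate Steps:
$Q{\left(c \right)} = 2$ ($Q{\left(c \right)} = 2 \left(- (-1 - 0)\right) = 2 \left(- (-1 + 0)\right) = 2 \left(\left(-1\right) \left(-1\right)\right) = 2 \cdot 1 = 2$)
$\sqrt{-8204 + Q{\left(71 \right)}} = \sqrt{-8204 + 2} = \sqrt{-8202} = i \sqrt{8202}$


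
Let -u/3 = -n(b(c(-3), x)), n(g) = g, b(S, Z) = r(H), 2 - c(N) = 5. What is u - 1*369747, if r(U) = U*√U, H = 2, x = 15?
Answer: -369747 + 6*√2 ≈ -3.6974e+5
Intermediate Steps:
c(N) = -3 (c(N) = 2 - 1*5 = 2 - 5 = -3)
r(U) = U^(3/2)
b(S, Z) = 2*√2 (b(S, Z) = 2^(3/2) = 2*√2)
u = 6*√2 (u = -(-3)*2*√2 = -(-6)*√2 = 6*√2 ≈ 8.4853)
u - 1*369747 = 6*√2 - 1*369747 = 6*√2 - 369747 = -369747 + 6*√2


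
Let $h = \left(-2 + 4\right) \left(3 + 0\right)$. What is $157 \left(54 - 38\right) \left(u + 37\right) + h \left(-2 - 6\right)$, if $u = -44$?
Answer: $-17632$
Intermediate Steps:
$h = 6$ ($h = 2 \cdot 3 = 6$)
$157 \left(54 - 38\right) \left(u + 37\right) + h \left(-2 - 6\right) = 157 \left(54 - 38\right) \left(-44 + 37\right) + 6 \left(-2 - 6\right) = 157 \cdot 16 \left(-7\right) + 6 \left(-8\right) = 157 \left(-112\right) - 48 = -17584 - 48 = -17632$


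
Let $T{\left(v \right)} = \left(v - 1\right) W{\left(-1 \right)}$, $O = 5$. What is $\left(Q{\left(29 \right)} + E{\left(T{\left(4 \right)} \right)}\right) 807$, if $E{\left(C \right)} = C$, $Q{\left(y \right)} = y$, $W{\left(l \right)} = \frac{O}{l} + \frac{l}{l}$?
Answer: $13719$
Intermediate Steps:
$W{\left(l \right)} = 1 + \frac{5}{l}$ ($W{\left(l \right)} = \frac{5}{l} + \frac{l}{l} = \frac{5}{l} + 1 = 1 + \frac{5}{l}$)
$T{\left(v \right)} = 4 - 4 v$ ($T{\left(v \right)} = \left(v - 1\right) \frac{5 - 1}{-1} = \left(-1 + v\right) \left(\left(-1\right) 4\right) = \left(-1 + v\right) \left(-4\right) = 4 - 4 v$)
$\left(Q{\left(29 \right)} + E{\left(T{\left(4 \right)} \right)}\right) 807 = \left(29 + \left(4 - 16\right)\right) 807 = \left(29 - 12\right) 807 = 17 \cdot 807 = 13719$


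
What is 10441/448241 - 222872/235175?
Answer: -97444905977/105415077175 ≈ -0.92439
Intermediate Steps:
10441/448241 - 222872/235175 = -97444905977/105415077175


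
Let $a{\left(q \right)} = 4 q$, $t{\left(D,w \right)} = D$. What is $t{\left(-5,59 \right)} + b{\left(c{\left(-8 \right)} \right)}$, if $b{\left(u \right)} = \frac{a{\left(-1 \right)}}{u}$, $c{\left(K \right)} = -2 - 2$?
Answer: $-4$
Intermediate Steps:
$c{\left(K \right)} = -4$ ($c{\left(K \right)} = -2 - 2 = -4$)
$b{\left(u \right)} = - \frac{4}{u}$ ($b{\left(u \right)} = \frac{4 \left(-1\right)}{u} = - \frac{4}{u}$)
$t{\left(-5,59 \right)} + b{\left(c{\left(-8 \right)} \right)} = -5 - \frac{4}{-4} = -5 - -1 = -5 + 1 = -4$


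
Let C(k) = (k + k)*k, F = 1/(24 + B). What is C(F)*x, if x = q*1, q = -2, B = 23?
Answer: -4/2209 ≈ -0.0018108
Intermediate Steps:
F = 1/47 (F = 1/(24 + 23) = 1/47 ≈ 0.021277)
C(k) = 2*k² (C(k) = (2*k)*k = 2*k²)
x = -2 (x = -2*1 = -2)
C(F)*x = (2*(1/47)²)*(-2) = (2*(1/2209))*(-2) = (2/2209)*(-2) = -4/2209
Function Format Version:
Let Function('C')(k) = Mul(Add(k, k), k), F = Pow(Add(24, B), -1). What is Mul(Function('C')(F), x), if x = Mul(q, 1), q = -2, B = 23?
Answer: Rational(-4, 2209) ≈ -0.0018108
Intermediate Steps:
F = Rational(1, 47) (F = Pow(Add(24, 23), -1) = Pow(47, -1) = Rational(1, 47) ≈ 0.021277)
Function('C')(k) = Mul(2, Pow(k, 2)) (Function('C')(k) = Mul(Mul(2, k), k) = Mul(2, Pow(k, 2)))
x = -2 (x = Mul(-2, 1) = -2)
Mul(Function('C')(F), x) = Mul(Mul(2, Pow(Rational(1, 47), 2)), -2) = Mul(Mul(2, Rational(1, 2209)), -2) = Mul(Rational(2, 2209), -2) = Rational(-4, 2209)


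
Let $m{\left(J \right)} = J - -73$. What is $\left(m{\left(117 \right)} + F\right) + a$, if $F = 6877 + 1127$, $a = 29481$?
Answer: $37675$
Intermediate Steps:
$m{\left(J \right)} = 73 + J$ ($m{\left(J \right)} = J + 73 = 73 + J$)
$F = 8004$
$\left(m{\left(117 \right)} + F\right) + a = \left(\left(73 + 117\right) + 8004\right) + 29481 = \left(190 + 8004\right) + 29481 = 8194 + 29481 = 37675$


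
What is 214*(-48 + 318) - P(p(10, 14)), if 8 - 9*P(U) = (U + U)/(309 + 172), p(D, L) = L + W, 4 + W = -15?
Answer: 83375254/1443 ≈ 57779.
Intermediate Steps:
W = -19 (W = -4 - 15 = -19)
p(D, L) = -19 + L (p(D, L) = L - 19 = -19 + L)
P(U) = 8/9 - 2*U/4329 (P(U) = 8/9 - (U + U)/(9*(309 + 172)) = 8/9 - 2*U/(9*481) = 8/9 - 2*U/4329)
214*(-48 + 318) - P(p(10, 14)) = 214*(-48 + 318) - (8/9 - 2*(-19 + 14)/4329) = 214*270 - (8/9 - 2/4329*(-5)) = 57780 - (8/9 + 10/4329) = 57780 - 1*1286/1443 = 57780 - 1286/1443 = 83375254/1443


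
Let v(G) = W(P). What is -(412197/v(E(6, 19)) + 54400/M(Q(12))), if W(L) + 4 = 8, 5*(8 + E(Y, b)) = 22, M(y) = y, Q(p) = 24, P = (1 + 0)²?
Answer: -1263791/12 ≈ -1.0532e+5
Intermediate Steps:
P = 1 (P = 1² = 1)
E(Y, b) = -18/5 (E(Y, b) = -8 + (⅕)*22 = -8 + 22/5 = -18/5)
W(L) = 4 (W(L) = -4 + 8 = 4)
v(G) = 4
-(412197/v(E(6, 19)) + 54400/M(Q(12))) = -(412197/4 + 54400/24) = -(412197*(¼) + 54400*(1/24)) = -(412197/4 + 6800/3) = -1*1263791/12 = -1263791/12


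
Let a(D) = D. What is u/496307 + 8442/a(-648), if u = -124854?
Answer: -237262727/17867052 ≈ -13.279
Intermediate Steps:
u/496307 + 8442/a(-648) = -124854/496307 + 8442/(-648) = -124854*1/496307 + 8442*(-1/648) = -124854/496307 - 469/36 = -237262727/17867052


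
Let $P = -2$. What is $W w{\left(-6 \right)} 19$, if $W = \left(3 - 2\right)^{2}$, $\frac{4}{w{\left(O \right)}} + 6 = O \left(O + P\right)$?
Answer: $\frac{38}{21} \approx 1.8095$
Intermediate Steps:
$w{\left(O \right)} = \frac{4}{-6 + O \left(-2 + O\right)}$ ($w{\left(O \right)} = \frac{4}{-6 + O \left(O - 2\right)} = \frac{4}{-6 + O \left(-2 + O\right)}$)
$W = 1$ ($W = 1^{2} = 1$)
$W w{\left(-6 \right)} 19 = 1 \frac{4}{-6 + \left(-6\right)^{2} - -12} \cdot 19 = 1 \frac{4}{-6 + 36 + 12} \cdot 19 = 1 \cdot \frac{4}{42} \cdot 19 = 1 \cdot 4 \cdot \frac{1}{42} \cdot 19 = 1 \cdot \frac{2}{21} \cdot 19 = \frac{2}{21} \cdot 19 = \frac{38}{21}$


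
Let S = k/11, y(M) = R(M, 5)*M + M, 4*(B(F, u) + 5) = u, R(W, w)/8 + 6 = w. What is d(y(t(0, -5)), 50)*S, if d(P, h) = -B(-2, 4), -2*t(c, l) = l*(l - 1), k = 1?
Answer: 4/11 ≈ 0.36364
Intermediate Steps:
t(c, l) = -l*(-1 + l)/2 (t(c, l) = -l*(l - 1)/2 = -l*(-1 + l)/2)
R(W, w) = -48 + 8*w
B(F, u) = -5 + u/4
y(M) = -7*M (y(M) = (-48 + 8*5)*M + M = (-48 + 40)*M + M = -8*M + M = -7*M)
d(P, h) = 4 (d(P, h) = -(-5 + (¼)*4) = -(-5 + 1) = -1*(-4) = 4)
S = 1/11 ≈ 0.090909
d(y(t(0, -5)), 50)*S = 4*(1/11) = 4/11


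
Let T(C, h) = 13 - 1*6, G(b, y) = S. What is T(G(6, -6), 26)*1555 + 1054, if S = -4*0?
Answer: 11939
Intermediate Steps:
S = 0
G(b, y) = 0
T(C, h) = 7 (T(C, h) = 13 - 6 = 7)
T(G(6, -6), 26)*1555 + 1054 = 7*1555 + 1054 = 10885 + 1054 = 11939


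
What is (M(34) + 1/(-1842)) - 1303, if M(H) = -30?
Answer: -2455387/1842 ≈ -1333.0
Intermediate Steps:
(M(34) + 1/(-1842)) - 1303 = (-30 + 1/(-1842)) - 1303 = (-30 - 1/1842) - 1303 = -55261/1842 - 1303 = -2455387/1842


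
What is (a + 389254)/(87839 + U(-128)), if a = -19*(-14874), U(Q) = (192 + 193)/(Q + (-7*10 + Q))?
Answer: 219026360/28635129 ≈ 7.6489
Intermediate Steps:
U(Q) = 385/(-70 + 2*Q) (U(Q) = 385/(Q + (-70 + Q)) = 385/(-70 + 2*Q))
a = 282606
(a + 389254)/(87839 + U(-128)) = (282606 + 389254)/(87839 + 385/(2*(-35 - 128))) = 671860/(87839 + (385/2)/(-163)) = 671860/(87839 + (385/2)*(-1/163)) = 671860/(87839 - 385/326) = 671860/(28635129/326) = 671860*(326/28635129) = 219026360/28635129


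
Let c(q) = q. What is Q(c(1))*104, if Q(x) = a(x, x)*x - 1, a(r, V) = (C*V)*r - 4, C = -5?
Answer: -1040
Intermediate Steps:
a(r, V) = -4 - 5*V*r (a(r, V) = (-5*V)*r - 4 = -5*V*r - 4 = -4 - 5*V*r)
Q(x) = -1 + x*(-4 - 5*x**2) (Q(x) = (-4 - 5*x*x)*x - 1 = (-4 - 5*x**2)*x - 1 = x*(-4 - 5*x**2) - 1 = -1 + x*(-4 - 5*x**2))
Q(c(1))*104 = (-1 - 1*1*(4 + 5*1**2))*104 = (-1 - 1*1*(4 + 5*1))*104 = (-1 - 1*1*(4 + 5))*104 = (-1 - 1*1*9)*104 = (-1 - 9)*104 = -10*104 = -1040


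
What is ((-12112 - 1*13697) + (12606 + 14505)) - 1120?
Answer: 182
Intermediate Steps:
((-12112 - 1*13697) + (12606 + 14505)) - 1120 = ((-12112 - 13697) + 27111) - 1120 = (-25809 + 27111) - 1120 = 1302 - 1120 = 182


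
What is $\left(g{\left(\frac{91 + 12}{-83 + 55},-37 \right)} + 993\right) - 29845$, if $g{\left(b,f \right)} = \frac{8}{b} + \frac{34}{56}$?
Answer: $- \frac{83213689}{2884} \approx -28854.0$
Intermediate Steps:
$g{\left(b,f \right)} = \frac{17}{28} + \frac{8}{b}$ ($g{\left(b,f \right)} = \frac{8}{b} + 34 \cdot \frac{1}{56} = \frac{8}{b} + \frac{17}{28} = \frac{17}{28} + \frac{8}{b}$)
$\left(g{\left(\frac{91 + 12}{-83 + 55},-37 \right)} + 993\right) - 29845 = \left(\left(\frac{17}{28} + \frac{8}{\left(91 + 12\right) \frac{1}{-83 + 55}}\right) + 993\right) - 29845 = \left(\left(\frac{17}{28} + \frac{8}{103 \frac{1}{-28}}\right) + 993\right) - 29845 = \left(\left(\frac{17}{28} + \frac{8}{103 \left(- \frac{1}{28}\right)}\right) + 993\right) - 29845 = \left(\left(\frac{17}{28} + \frac{8}{- \frac{103}{28}}\right) + 993\right) - 29845 = \left(\left(\frac{17}{28} + 8 \left(- \frac{28}{103}\right)\right) + 993\right) - 29845 = \left(\left(\frac{17}{28} - \frac{224}{103}\right) + 993\right) - 29845 = \left(- \frac{4521}{2884} + 993\right) - 29845 = \frac{2859291}{2884} - 29845 = - \frac{83213689}{2884}$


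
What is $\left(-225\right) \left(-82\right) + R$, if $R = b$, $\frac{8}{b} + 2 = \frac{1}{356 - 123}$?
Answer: $\frac{8577386}{465} \approx 18446.0$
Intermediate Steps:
$b = - \frac{1864}{465}$ ($b = \frac{8}{-2 + \frac{1}{356 - 123}} = \frac{8}{-2 + \frac{1}{233}} = \frac{8}{- \frac{465}{233}} = 8 \left(- \frac{233}{465}\right) = - \frac{1864}{465} \approx -4.0086$)
$R = - \frac{1864}{465} \approx -4.0086$
$\left(-225\right) \left(-82\right) + R = \left(-225\right) \left(-82\right) - \frac{1864}{465} = 18450 - \frac{1864}{465} = \frac{8577386}{465}$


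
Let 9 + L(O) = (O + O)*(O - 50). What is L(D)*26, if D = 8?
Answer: -17706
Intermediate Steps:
L(O) = -9 + 2*O*(-50 + O) (L(O) = -9 + (O + O)*(O - 50) = -9 + (2*O)*(-50 + O) = -9 + 2*O*(-50 + O))
L(D)*26 = (-9 - 100*8 + 2*8²)*26 = (-9 - 800 + 2*64)*26 = (-9 - 800 + 128)*26 = -681*26 = -17706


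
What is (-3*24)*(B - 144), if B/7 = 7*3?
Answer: -216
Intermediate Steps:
B = 147 (B = 7*(7*3) = 7*21 = 147)
(-3*24)*(B - 144) = (-3*24)*(147 - 144) = -72*3 = -216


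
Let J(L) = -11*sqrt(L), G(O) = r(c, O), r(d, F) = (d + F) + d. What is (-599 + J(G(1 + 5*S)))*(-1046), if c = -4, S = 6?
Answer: 626554 + 11506*sqrt(23) ≈ 6.8174e+5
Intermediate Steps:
r(d, F) = F + 2*d (r(d, F) = (F + d) + d = F + 2*d)
G(O) = -8 + O (G(O) = O + 2*(-4) = O - 8 = -8 + O)
(-599 + J(G(1 + 5*S)))*(-1046) = (-599 - 11*sqrt(-8 + (1 + 5*6)))*(-1046) = (-599 - 11*sqrt(-8 + (1 + 30)))*(-1046) = (-599 - 11*sqrt(-8 + 31))*(-1046) = (-599 - 11*sqrt(23))*(-1046) = 626554 + 11506*sqrt(23)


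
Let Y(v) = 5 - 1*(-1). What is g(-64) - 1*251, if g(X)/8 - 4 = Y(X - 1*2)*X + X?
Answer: -3803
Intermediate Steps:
Y(v) = 6 (Y(v) = 5 + 1 = 6)
g(X) = 32 + 56*X (g(X) = 32 + 8*(6*X + X) = 32 + 8*(7*X) = 32 + 56*X)
g(-64) - 1*251 = (32 + 56*(-64)) - 1*251 = (32 - 3584) - 251 = -3552 - 251 = -3803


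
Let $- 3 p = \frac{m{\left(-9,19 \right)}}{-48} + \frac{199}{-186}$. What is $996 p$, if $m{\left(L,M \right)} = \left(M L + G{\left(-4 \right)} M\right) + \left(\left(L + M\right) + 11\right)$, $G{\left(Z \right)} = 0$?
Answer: $- \frac{126907}{186} \approx -682.3$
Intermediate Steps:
$m{\left(L,M \right)} = 11 + L + M + L M$ ($m{\left(L,M \right)} = \left(M L + 0 M\right) + \left(\left(L + M\right) + 11\right) = \left(L M + 0\right) + \left(11 + L + M\right) = L M + \left(11 + L + M\right) = 11 + L + M + L M$)
$p = - \frac{1529}{2232}$ ($p = - \frac{\frac{11 - 9 + 19 - 171}{-48} + \frac{199}{-186}}{3} = - \frac{\left(11 - 9 + 19 - 171\right) \left(- \frac{1}{48}\right) + 199 \left(- \frac{1}{186}\right)}{3} = - \frac{\left(-150\right) \left(- \frac{1}{48}\right) - \frac{199}{186}}{3} = - \frac{\frac{25}{8} - \frac{199}{186}}{3} = \left(- \frac{1}{3}\right) \frac{1529}{744} = - \frac{1529}{2232} \approx -0.68504$)
$996 p = 996 \left(- \frac{1529}{2232}\right) = - \frac{126907}{186}$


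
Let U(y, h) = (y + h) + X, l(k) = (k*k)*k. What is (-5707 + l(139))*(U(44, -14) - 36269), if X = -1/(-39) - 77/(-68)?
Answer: -21462244309782/221 ≈ -9.7114e+10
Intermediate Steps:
X = 3071/2652 (X = -1*(-1/39) - 77*(-1/68) = 1/39 + 77/68 = 3071/2652 ≈ 1.1580)
l(k) = k³ (l(k) = k²*k = k³)
U(y, h) = 3071/2652 + h + y (U(y, h) = (y + h) + 3071/2652 = (h + y) + 3071/2652 = 3071/2652 + h + y)
(-5707 + l(139))*(U(44, -14) - 36269) = (-5707 + 139³)*((3071/2652 - 14 + 44) - 36269) = (-5707 + 2685619)*(82631/2652 - 36269) = 2679912*(-96102757/2652) = -21462244309782/221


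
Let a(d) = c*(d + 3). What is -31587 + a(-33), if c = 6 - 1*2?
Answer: -31707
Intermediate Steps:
c = 4 (c = 6 - 2 = 4)
a(d) = 12 + 4*d (a(d) = 4*(d + 3) = 4*(3 + d) = 12 + 4*d)
-31587 + a(-33) = -31587 + (12 + 4*(-33)) = -31587 + (12 - 132) = -31587 - 120 = -31707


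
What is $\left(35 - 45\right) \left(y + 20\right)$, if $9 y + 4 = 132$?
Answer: $- \frac{3080}{9} \approx -342.22$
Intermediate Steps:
$y = \frac{128}{9}$ ($y = - \frac{4}{9} + \frac{1}{9} \cdot 132 = - \frac{4}{9} + \frac{44}{3} = \frac{128}{9} \approx 14.222$)
$\left(35 - 45\right) \left(y + 20\right) = \left(35 - 45\right) \left(\frac{128}{9} + 20\right) = \left(35 - 45\right) \frac{308}{9} = \left(-10\right) \frac{308}{9} = - \frac{3080}{9}$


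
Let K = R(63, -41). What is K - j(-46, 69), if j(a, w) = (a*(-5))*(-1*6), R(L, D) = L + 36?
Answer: 1479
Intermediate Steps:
R(L, D) = 36 + L
K = 99 (K = 36 + 63 = 99)
j(a, w) = 30*a (j(a, w) = -5*a*(-6) = 30*a)
K - j(-46, 69) = 99 - 30*(-46) = 99 - 1*(-1380) = 99 + 1380 = 1479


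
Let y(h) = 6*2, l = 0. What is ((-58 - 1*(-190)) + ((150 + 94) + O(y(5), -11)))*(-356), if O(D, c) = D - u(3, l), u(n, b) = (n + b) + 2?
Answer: -136348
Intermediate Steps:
y(h) = 12
u(n, b) = 2 + b + n (u(n, b) = (b + n) + 2 = 2 + b + n)
O(D, c) = -5 + D (O(D, c) = D - (2 + 0 + 3) = D - 1*5 = D - 5 = -5 + D)
((-58 - 1*(-190)) + ((150 + 94) + O(y(5), -11)))*(-356) = ((-58 - 1*(-190)) + ((150 + 94) + (-5 + 12)))*(-356) = ((-58 + 190) + (244 + 7))*(-356) = (132 + 251)*(-356) = 383*(-356) = -136348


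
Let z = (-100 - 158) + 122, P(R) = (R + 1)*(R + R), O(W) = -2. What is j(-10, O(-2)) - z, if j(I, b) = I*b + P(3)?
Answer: 180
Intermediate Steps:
P(R) = 2*R*(1 + R) (P(R) = (1 + R)*(2*R) = 2*R*(1 + R))
j(I, b) = 24 + I*b (j(I, b) = I*b + 2*3*(1 + 3) = I*b + 2*3*4 = I*b + 24 = 24 + I*b)
z = -136 (z = -258 + 122 = -136)
j(-10, O(-2)) - z = (24 - 10*(-2)) - 1*(-136) = (24 + 20) + 136 = 44 + 136 = 180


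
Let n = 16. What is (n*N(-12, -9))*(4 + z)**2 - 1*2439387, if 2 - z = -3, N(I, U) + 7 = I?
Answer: -2464011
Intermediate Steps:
N(I, U) = -7 + I
z = 5 (z = 2 - 1*(-3) = 2 + 3 = 5)
(n*N(-12, -9))*(4 + z)**2 - 1*2439387 = (16*(-7 - 12))*(4 + 5)**2 - 1*2439387 = (16*(-19))*9**2 - 2439387 = -304*81 - 2439387 = -24624 - 2439387 = -2464011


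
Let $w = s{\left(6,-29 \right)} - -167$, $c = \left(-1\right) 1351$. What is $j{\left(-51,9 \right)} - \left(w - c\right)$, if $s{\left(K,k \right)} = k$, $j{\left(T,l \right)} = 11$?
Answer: $-1478$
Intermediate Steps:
$c = -1351$
$w = 138$ ($w = -29 - -167 = -29 + 167 = 138$)
$j{\left(-51,9 \right)} - \left(w - c\right) = 11 - \left(138 - -1351\right) = 11 - \left(138 + 1351\right) = 11 - 1489 = -1478$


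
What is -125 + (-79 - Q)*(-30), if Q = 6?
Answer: 2425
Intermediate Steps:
-125 + (-79 - Q)*(-30) = -125 + (-79 - 1*6)*(-30) = -125 + (-79 - 6)*(-30) = -125 - 85*(-30) = -125 + 2550 = 2425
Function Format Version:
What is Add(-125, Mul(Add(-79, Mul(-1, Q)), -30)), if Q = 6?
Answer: 2425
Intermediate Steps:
Add(-125, Mul(Add(-79, Mul(-1, Q)), -30)) = Add(-125, Mul(Add(-79, Mul(-1, 6)), -30)) = Add(-125, Mul(Add(-79, -6), -30)) = Add(-125, Mul(-85, -30)) = Add(-125, 2550) = 2425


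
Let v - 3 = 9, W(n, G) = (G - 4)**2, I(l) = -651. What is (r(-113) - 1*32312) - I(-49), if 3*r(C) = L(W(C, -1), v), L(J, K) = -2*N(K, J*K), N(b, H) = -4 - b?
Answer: -94951/3 ≈ -31650.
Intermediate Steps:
W(n, G) = (-4 + G)**2
v = 12 (v = 3 + 9 = 12)
L(J, K) = 8 + 2*K (L(J, K) = -2*(-4 - K) = 8 + 2*K)
r(C) = 32/3 (r(C) = (8 + 2*12)/3 = (8 + 24)/3 = (1/3)*32 = 32/3)
(r(-113) - 1*32312) - I(-49) = (32/3 - 1*32312) - 1*(-651) = (32/3 - 32312) + 651 = -96904/3 + 651 = -94951/3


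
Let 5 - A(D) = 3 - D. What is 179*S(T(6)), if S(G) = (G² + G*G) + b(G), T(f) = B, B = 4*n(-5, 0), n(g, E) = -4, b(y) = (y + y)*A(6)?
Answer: 45824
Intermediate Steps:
A(D) = 2 + D (A(D) = 5 - (3 - D) = 5 + (-3 + D) = 2 + D)
b(y) = 16*y (b(y) = (y + y)*(2 + 6) = (2*y)*8 = 16*y)
B = -16 (B = 4*(-4) = -16)
T(f) = -16
S(G) = 2*G² + 16*G (S(G) = (G² + G*G) + 16*G = (G² + G²) + 16*G = 2*G² + 16*G)
179*S(T(6)) = 179*(2*(-16)*(8 - 16)) = 179*(2*(-16)*(-8)) = 179*256 = 45824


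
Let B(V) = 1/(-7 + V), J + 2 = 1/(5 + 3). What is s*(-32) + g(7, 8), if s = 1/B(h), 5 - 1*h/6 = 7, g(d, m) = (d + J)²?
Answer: 40593/64 ≈ 634.27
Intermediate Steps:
J = -15/8 (J = -2 + 1/(5 + 3) = -2 + 1/8 = -2 + ⅛ = -15/8 ≈ -1.8750)
g(d, m) = (-15/8 + d)² (g(d, m) = (d - 15/8)² = (-15/8 + d)²)
h = -12 (h = 30 - 6*7 = 30 - 42 = -12)
s = -19 (s = 1/(1/(-7 - 12)) = 1/(1/(-19)) = 1/(-1/19) = -19)
s*(-32) + g(7, 8) = -19*(-32) + (-15 + 8*7)²/64 = 608 + (-15 + 56)²/64 = 608 + (1/64)*41² = 608 + (1/64)*1681 = 608 + 1681/64 = 40593/64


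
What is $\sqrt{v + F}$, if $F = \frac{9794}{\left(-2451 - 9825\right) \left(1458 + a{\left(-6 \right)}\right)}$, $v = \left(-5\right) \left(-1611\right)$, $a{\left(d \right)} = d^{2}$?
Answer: $\frac{\sqrt{303472459301}}{6138} \approx 89.75$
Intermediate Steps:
$v = 8055$
$F = - \frac{59}{110484}$ ($F = \frac{9794}{\left(-2451 - 9825\right) \left(1458 + \left(-6\right)^{2}\right)} = \frac{9794}{\left(-12276\right) \left(1458 + 36\right)} = \frac{9794}{\left(-12276\right) 1494} = \frac{9794}{-18340344} = 9794 \left(- \frac{1}{18340344}\right) = - \frac{59}{110484} \approx -0.00053401$)
$\sqrt{v + F} = \sqrt{8055 - \frac{59}{110484}} = \sqrt{\frac{889948561}{110484}} = \frac{\sqrt{303472459301}}{6138}$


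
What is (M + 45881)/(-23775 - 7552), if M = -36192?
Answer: -9689/31327 ≈ -0.30929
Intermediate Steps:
(M + 45881)/(-23775 - 7552) = (-36192 + 45881)/(-23775 - 7552) = 9689/(-31327) = 9689*(-1/31327) = -9689/31327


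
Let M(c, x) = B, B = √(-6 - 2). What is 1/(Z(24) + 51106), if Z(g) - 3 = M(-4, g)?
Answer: 51109/2612129889 - 2*I*√2/2612129889 ≈ 1.9566e-5 - 1.0828e-9*I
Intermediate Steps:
B = 2*I*√2 (B = √(-8) = 2*I*√2 ≈ 2.8284*I)
M(c, x) = 2*I*√2
Z(g) = 3 + 2*I*√2
1/(Z(24) + 51106) = 1/((3 + 2*I*√2) + 51106) = 1/(51109 + 2*I*√2)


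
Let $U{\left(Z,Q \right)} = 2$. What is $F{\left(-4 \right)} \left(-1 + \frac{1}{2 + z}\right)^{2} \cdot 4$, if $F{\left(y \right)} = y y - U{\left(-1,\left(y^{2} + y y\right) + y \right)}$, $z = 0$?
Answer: $14$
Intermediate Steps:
$F{\left(y \right)} = -2 + y^{2}$ ($F{\left(y \right)} = y y - 2 = y^{2} - 2 = -2 + y^{2}$)
$F{\left(-4 \right)} \left(-1 + \frac{1}{2 + z}\right)^{2} \cdot 4 = \left(-2 + \left(-4\right)^{2}\right) \left(-1 + \frac{1}{2 + 0}\right)^{2} \cdot 4 = \left(-2 + 16\right) \left(-1 + \frac{1}{2}\right)^{2} \cdot 4 = 14 \left(-1 + \frac{1}{2}\right)^{2} \cdot 4 = 14 \left(- \frac{1}{2}\right)^{2} \cdot 4 = 14 \cdot \frac{1}{4} \cdot 4 = \frac{7}{2} \cdot 4 = 14$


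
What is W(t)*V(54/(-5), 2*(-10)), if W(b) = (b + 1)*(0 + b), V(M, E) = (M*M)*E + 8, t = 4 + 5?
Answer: -209232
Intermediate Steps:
t = 9
V(M, E) = 8 + E*M² (V(M, E) = M²*E + 8 = E*M² + 8 = 8 + E*M²)
W(b) = b*(1 + b) (W(b) = (1 + b)*b = b*(1 + b))
W(t)*V(54/(-5), 2*(-10)) = (9*(1 + 9))*(8 + (2*(-10))*(54/(-5))²) = (9*10)*(8 - 20*(54*(-⅕))²) = 90*(8 - 20*(-54/5)²) = 90*(8 - 20*2916/25) = 90*(8 - 11664/5) = 90*(-11624/5) = -209232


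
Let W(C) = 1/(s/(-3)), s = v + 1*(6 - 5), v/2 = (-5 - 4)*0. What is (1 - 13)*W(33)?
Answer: 36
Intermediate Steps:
v = 0 (v = 2*((-5 - 4)*0) = 2*(-9*0) = 2*0 = 0)
s = 1 (s = 0 + 1*(6 - 5) = 0 + 1*1 = 0 + 1 = 1)
W(C) = -3 (W(C) = 1/(1/(-3)) = 1/(1*(-⅓)) = 1/(-⅓) = -3)
(1 - 13)*W(33) = (1 - 13)*(-3) = -12*(-3) = 36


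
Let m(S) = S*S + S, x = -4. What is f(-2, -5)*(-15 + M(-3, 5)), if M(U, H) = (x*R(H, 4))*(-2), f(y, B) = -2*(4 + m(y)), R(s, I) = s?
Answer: -300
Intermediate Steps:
m(S) = S + S² (m(S) = S² + S = S + S²)
f(y, B) = -8 - 2*y*(1 + y) (f(y, B) = -2*(4 + y*(1 + y)) = -8 - 2*y*(1 + y))
M(U, H) = 8*H (M(U, H) = -4*H*(-2) = 8*H)
f(-2, -5)*(-15 + M(-3, 5)) = (-8 - 2*(-2)*(1 - 2))*(-15 + 8*5) = (-8 - 2*(-2)*(-1))*(-15 + 40) = (-8 - 4)*25 = -12*25 = -300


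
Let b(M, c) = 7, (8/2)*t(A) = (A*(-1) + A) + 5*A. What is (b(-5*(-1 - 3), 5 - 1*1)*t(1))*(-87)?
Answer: -3045/4 ≈ -761.25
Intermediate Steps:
t(A) = 5*A/4 (t(A) = ((A*(-1) + A) + 5*A)/4 = ((-A + A) + 5*A)/4 = (0 + 5*A)/4 = (5*A)/4 = 5*A/4)
(b(-5*(-1 - 3), 5 - 1*1)*t(1))*(-87) = (7*((5/4)*1))*(-87) = (7*(5/4))*(-87) = (35/4)*(-87) = -3045/4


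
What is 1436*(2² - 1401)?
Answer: -2006092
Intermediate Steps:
1436*(2² - 1401) = 1436*(4 - 1401) = 1436*(-1397) = -2006092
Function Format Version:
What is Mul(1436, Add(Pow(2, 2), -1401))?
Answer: -2006092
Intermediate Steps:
Mul(1436, Add(Pow(2, 2), -1401)) = Mul(1436, Add(4, -1401)) = Mul(1436, -1397) = -2006092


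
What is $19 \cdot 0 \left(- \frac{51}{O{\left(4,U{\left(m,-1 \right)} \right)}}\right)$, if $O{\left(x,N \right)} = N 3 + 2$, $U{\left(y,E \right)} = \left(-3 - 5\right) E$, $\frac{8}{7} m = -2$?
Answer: $0$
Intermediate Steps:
$m = - \frac{7}{4}$ ($m = \frac{7}{8} \left(-2\right) = - \frac{7}{4} \approx -1.75$)
$U{\left(y,E \right)} = - 8 E$
$O{\left(x,N \right)} = 2 + 3 N$ ($O{\left(x,N \right)} = 3 N + 2 = 2 + 3 N$)
$19 \cdot 0 \left(- \frac{51}{O{\left(4,U{\left(m,-1 \right)} \right)}}\right) = 19 \cdot 0 \left(- \frac{51}{2 + 3 \left(\left(-8\right) \left(-1\right)\right)}\right) = 0 \left(- \frac{51}{2 + 3 \cdot 8}\right) = 0 \left(- \frac{51}{2 + 24}\right) = 0 \left(- \frac{51}{26}\right) = 0$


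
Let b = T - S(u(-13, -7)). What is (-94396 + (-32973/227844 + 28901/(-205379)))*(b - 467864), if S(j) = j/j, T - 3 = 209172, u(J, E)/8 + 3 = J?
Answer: 63482741271529424435/2599687382 ≈ 2.4419e+10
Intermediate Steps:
u(J, E) = -24 + 8*J
T = 209175 (T = 3 + 209172 = 209175)
S(j) = 1
b = 209174 (b = 209175 - 1*1 = 209175 - 1 = 209174)
(-94396 + (-32973/227844 + 28901/(-205379)))*(b - 467864) = (-94396 + (-32973/227844 + 28901/(-205379)))*(209174 - 467864) = (-94396 + (-32973*1/227844 + 28901*(-1/205379)))*(-258690) = (-94396 + (-10991/75948 - 28901/205379))*(-258690) = (-94396 - 4452293737/15598124292)*(-258690) = -1472404992961369/15598124292*(-258690) = 63482741271529424435/2599687382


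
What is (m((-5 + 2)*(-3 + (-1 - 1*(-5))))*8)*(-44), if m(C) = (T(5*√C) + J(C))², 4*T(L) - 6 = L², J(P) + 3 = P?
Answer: -190278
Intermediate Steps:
J(P) = -3 + P
T(L) = 3/2 + L²/4
m(C) = (-3/2 + 29*C/4)² (m(C) = ((3/2 + (5*√C)²/4) + (-3 + C))² = ((3/2 + (25*C)/4) + (-3 + C))² = ((3/2 + 25*C/4) + (-3 + C))² = (-3/2 + 29*C/4)²)
(m((-5 + 2)*(-3 + (-1 - 1*(-5))))*8)*(-44) = (((-6 + 29*((-5 + 2)*(-3 + (-1 - 1*(-5)))))²/16)*8)*(-44) = (((-6 + 29*(-3*(-3 + (-1 + 5))))²/16)*8)*(-44) = (((-6 + 29*(-3*(-3 + 4)))²/16)*8)*(-44) = (((-6 + 29*(-3*1))²/16)*8)*(-44) = (((-6 + 29*(-3))²/16)*8)*(-44) = (((-6 - 87)²/16)*8)*(-44) = (((1/16)*(-93)²)*8)*(-44) = (((1/16)*8649)*8)*(-44) = ((8649/16)*8)*(-44) = (8649/2)*(-44) = -190278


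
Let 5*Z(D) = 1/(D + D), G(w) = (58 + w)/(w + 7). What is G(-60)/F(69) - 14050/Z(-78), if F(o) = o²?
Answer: 2765317347002/252333 ≈ 1.0959e+7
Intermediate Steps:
G(w) = (58 + w)/(7 + w)
Z(D) = 1/(10*D) (Z(D) = 1/(5*(D + D)) = 1/(5*((2*D))) = (1/(2*D))/5 = 1/(10*D))
G(-60)/F(69) - 14050/Z(-78) = ((58 - 60)/(7 - 60))/(69²) - 14050/((⅒)/(-78)) = (-2/(-53))/4761 - 14050/((⅒)*(-1/78)) = -1/53*(-2)*(1/4761) - 14050/(-1/780) = (2/53)*(1/4761) - 14050*(-780) = 2/252333 + 10959000 = 2765317347002/252333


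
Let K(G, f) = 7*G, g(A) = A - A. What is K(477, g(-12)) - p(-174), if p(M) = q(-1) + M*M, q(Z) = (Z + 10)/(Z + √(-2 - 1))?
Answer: -107739/4 + 9*I*√3/4 ≈ -26935.0 + 3.8971*I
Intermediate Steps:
q(Z) = (10 + Z)/(Z + I*√3) (q(Z) = (10 + Z)/(Z + √(-3)) = (10 + Z)/(Z + I*√3))
g(A) = 0
p(M) = M² + 9/(-1 + I*√3) (p(M) = (10 - 1)/(-1 + I*√3) + M*M = 9/(-1 + I*√3) + M² = M² + 9/(-1 + I*√3))
K(477, g(-12)) - p(-174) = 7*477 - (-9/4 + (-174)² - 9*I*√3/4) = 3339 - (-9/4 + 30276 - 9*I*√3/4) = 3339 - (121095/4 - 9*I*√3/4) = 3339 + (-121095/4 + 9*I*√3/4) = -107739/4 + 9*I*√3/4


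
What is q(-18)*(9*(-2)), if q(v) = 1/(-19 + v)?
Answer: 18/37 ≈ 0.48649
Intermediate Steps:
q(-18)*(9*(-2)) = (9*(-2))/(-19 - 18) = -18/(-37) = -1/37*(-18) = 18/37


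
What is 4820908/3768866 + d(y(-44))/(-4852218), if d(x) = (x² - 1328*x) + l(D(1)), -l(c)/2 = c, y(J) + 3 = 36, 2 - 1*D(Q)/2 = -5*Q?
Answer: 1682376042193/1306239960342 ≈ 1.2880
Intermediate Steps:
D(Q) = 4 + 10*Q (D(Q) = 4 - (-10)*Q = 4 + 10*Q)
y(J) = 33 (y(J) = -3 + 36 = 33)
l(c) = -2*c
d(x) = -28 + x² - 1328*x (d(x) = (x² - 1328*x) - 2*(4 + 10*1) = (x² - 1328*x) - 2*(4 + 10) = (x² - 1328*x) - 2*14 = (x² - 1328*x) - 28 = -28 + x² - 1328*x)
4820908/3768866 + d(y(-44))/(-4852218) = 4820908/3768866 + (-28 + 33² - 1328*33)/(-4852218) = 4820908*(1/3768866) + (-28 + 1089 - 43824)*(-1/4852218) = 2410454/1884433 - 42763*(-1/4852218) = 2410454/1884433 + 6109/693174 = 1682376042193/1306239960342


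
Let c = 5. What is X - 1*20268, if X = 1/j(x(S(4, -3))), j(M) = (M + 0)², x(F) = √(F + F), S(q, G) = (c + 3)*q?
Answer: -1297151/64 ≈ -20268.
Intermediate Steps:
S(q, G) = 8*q (S(q, G) = (5 + 3)*q = 8*q)
x(F) = √2*√F (x(F) = √(2*F) = √2*√F)
j(M) = M²
X = 1/64 (X = 1/((√2*√(8*4))²) = 1/((√2*√32)²) = 1/((√2*(4*√2))²) = 1/(8²) = 1/64 ≈ 0.015625)
X - 1*20268 = 1/64 - 1*20268 = 1/64 - 20268 = -1297151/64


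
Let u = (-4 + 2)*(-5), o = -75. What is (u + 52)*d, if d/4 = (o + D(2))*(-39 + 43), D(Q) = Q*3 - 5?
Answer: -73408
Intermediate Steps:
D(Q) = -5 + 3*Q (D(Q) = 3*Q - 5 = -5 + 3*Q)
d = -1184 (d = 4*((-75 + (-5 + 3*2))*(-39 + 43)) = 4*((-75 + (-5 + 6))*4) = 4*((-75 + 1)*4) = 4*(-74*4) = 4*(-296) = -1184)
u = 10 (u = -2*(-5) = 10)
(u + 52)*d = (10 + 52)*(-1184) = 62*(-1184) = -73408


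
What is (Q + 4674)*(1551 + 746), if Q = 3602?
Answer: 19009972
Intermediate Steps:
(Q + 4674)*(1551 + 746) = (3602 + 4674)*(1551 + 746) = 8276*2297 = 19009972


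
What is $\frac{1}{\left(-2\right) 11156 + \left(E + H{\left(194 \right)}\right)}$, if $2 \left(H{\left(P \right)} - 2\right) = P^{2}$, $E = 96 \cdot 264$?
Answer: $\frac{1}{21852} \approx 4.5762 \cdot 10^{-5}$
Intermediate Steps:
$E = 25344$
$H{\left(P \right)} = 2 + \frac{P^{2}}{2}$
$\frac{1}{\left(-2\right) 11156 + \left(E + H{\left(194 \right)}\right)} = \frac{1}{\left(-2\right) 11156 + \left(25344 + \left(2 + \frac{194^{2}}{2}\right)\right)} = \frac{1}{-22312 + \left(25344 + \left(2 + \frac{1}{2} \cdot 37636\right)\right)} = \frac{1}{-22312 + \left(25344 + \left(2 + 18818\right)\right)} = \frac{1}{-22312 + \left(25344 + 18820\right)} = \frac{1}{-22312 + 44164} = \frac{1}{21852}$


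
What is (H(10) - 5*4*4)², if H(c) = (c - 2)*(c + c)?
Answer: 6400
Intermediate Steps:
H(c) = 2*c*(-2 + c) (H(c) = (-2 + c)*(2*c) = 2*c*(-2 + c))
(H(10) - 5*4*4)² = (2*10*(-2 + 10) - 5*4*4)² = (2*10*8 - 20*4)² = (160 - 80)² = 80² = 6400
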